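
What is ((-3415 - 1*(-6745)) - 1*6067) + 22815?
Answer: 20078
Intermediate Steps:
((-3415 - 1*(-6745)) - 1*6067) + 22815 = ((-3415 + 6745) - 6067) + 22815 = (3330 - 6067) + 22815 = -2737 + 22815 = 20078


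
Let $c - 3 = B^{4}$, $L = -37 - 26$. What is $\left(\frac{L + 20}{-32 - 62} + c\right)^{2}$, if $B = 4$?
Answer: $\frac{594823321}{8836} \approx 67318.0$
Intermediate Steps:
$L = -63$
$c = 259$ ($c = 3 + 4^{4} = 3 + 256 = 259$)
$\left(\frac{L + 20}{-32 - 62} + c\right)^{2} = \left(\frac{-63 + 20}{-32 - 62} + 259\right)^{2} = \left(- \frac{43}{-94} + 259\right)^{2} = \left(\left(-43\right) \left(- \frac{1}{94}\right) + 259\right)^{2} = \left(\frac{43}{94} + 259\right)^{2} = \left(\frac{24389}{94}\right)^{2} = \frac{594823321}{8836}$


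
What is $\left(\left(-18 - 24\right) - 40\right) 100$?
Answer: $-8200$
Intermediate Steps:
$\left(\left(-18 - 24\right) - 40\right) 100 = \left(-42 - 40\right) 100 = \left(-82\right) 100 = -8200$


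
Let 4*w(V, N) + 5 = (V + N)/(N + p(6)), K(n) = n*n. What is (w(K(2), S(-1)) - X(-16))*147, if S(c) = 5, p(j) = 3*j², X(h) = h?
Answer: 245343/113 ≈ 2171.2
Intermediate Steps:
K(n) = n²
w(V, N) = -5/4 + (N + V)/(4*(108 + N)) (w(V, N) = -5/4 + ((V + N)/(N + 3*6²))/4 = -5/4 + ((N + V)/(N + 3*36))/4 = -5/4 + ((N + V)/(N + 108))/4 = -5/4 + ((N + V)/(108 + N))/4 = -5/4 + (N + V)/(4*(108 + N)))
(w(K(2), S(-1)) - X(-16))*147 = ((-135 - 1*5 + (¼)*2²)/(108 + 5) - 1*(-16))*147 = ((-135 - 5 + (¼)*4)/113 + 16)*147 = ((-135 - 5 + 1)/113 + 16)*147 = ((1/113)*(-139) + 16)*147 = (-139/113 + 16)*147 = (1669/113)*147 = 245343/113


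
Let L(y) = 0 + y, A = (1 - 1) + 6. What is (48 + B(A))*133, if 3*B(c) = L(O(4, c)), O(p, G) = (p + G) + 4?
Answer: 21014/3 ≈ 7004.7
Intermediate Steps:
O(p, G) = 4 + G + p (O(p, G) = (G + p) + 4 = 4 + G + p)
A = 6 (A = 0 + 6 = 6)
L(y) = y
B(c) = 8/3 + c/3 (B(c) = (4 + c + 4)/3 = (8 + c)/3 = 8/3 + c/3)
(48 + B(A))*133 = (48 + (8/3 + (1/3)*6))*133 = (48 + (8/3 + 2))*133 = (48 + 14/3)*133 = (158/3)*133 = 21014/3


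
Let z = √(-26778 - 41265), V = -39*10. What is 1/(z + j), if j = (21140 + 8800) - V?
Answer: 10110/306658981 - I*√68043/919976943 ≈ 3.2968e-5 - 2.8354e-7*I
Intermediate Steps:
V = -390
z = I*√68043 (z = √(-68043) = I*√68043 ≈ 260.85*I)
j = 30330 (j = (21140 + 8800) - 1*(-390) = 29940 + 390 = 30330)
1/(z + j) = 1/(I*√68043 + 30330) = 1/(30330 + I*√68043)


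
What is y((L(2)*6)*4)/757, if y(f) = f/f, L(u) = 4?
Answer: 1/757 ≈ 0.0013210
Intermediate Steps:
y(f) = 1
y((L(2)*6)*4)/757 = 1/757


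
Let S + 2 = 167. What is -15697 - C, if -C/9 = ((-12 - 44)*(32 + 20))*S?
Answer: -4340017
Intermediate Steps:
S = 165 (S = -2 + 167 = 165)
C = 4324320 (C = -9*(-12 - 44)*(32 + 20)*165 = -9*(-56*52)*165 = -(-26208)*165 = -9*(-480480) = 4324320)
-15697 - C = -15697 - 1*4324320 = -15697 - 4324320 = -4340017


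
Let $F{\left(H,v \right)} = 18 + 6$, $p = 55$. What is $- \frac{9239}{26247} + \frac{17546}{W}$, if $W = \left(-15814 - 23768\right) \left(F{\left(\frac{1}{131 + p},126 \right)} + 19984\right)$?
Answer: $- \frac{1219558012441}{3464414391672} \approx -0.35202$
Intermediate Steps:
$F{\left(H,v \right)} = 24$
$W = -791956656$ ($W = \left(-15814 - 23768\right) \left(24 + 19984\right) = \left(-39582\right) 20008 = -791956656$)
$- \frac{9239}{26247} + \frac{17546}{W} = - \frac{9239}{26247} + \frac{17546}{-791956656} = \left(-9239\right) \frac{1}{26247} + 17546 \left(- \frac{1}{791956656}\right) = - \frac{9239}{26247} - \frac{8773}{395978328} = - \frac{1219558012441}{3464414391672}$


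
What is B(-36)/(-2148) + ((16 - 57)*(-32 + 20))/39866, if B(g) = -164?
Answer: 949355/10704021 ≈ 0.088691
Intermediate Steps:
B(-36)/(-2148) + ((16 - 57)*(-32 + 20))/39866 = -164/(-2148) + ((16 - 57)*(-32 + 20))/39866 = -164*(-1/2148) - 41*(-12)*(1/39866) = 41/537 + 492*(1/39866) = 41/537 + 246/19933 = 949355/10704021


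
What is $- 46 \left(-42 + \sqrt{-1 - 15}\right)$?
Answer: $1932 - 184 i \approx 1932.0 - 184.0 i$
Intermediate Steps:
$- 46 \left(-42 + \sqrt{-1 - 15}\right) = - 46 \left(-42 + \sqrt{-16}\right) = - 46 \left(-42 + 4 i\right) = 1932 - 184 i$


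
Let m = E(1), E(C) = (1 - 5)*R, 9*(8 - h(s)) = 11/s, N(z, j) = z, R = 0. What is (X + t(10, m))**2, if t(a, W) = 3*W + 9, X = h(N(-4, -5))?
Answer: 388129/1296 ≈ 299.48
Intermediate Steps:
h(s) = 8 - 11/(9*s)
E(C) = 0 (E(C) = (1 - 5)*0 = -4*0 = 0)
X = 299/36 (X = 8 - 11/9/(-4) = 8 - 11/9*(-1/4) = 8 + 11/36 = 299/36 ≈ 8.3056)
m = 0
t(a, W) = 9 + 3*W
(X + t(10, m))**2 = (299/36 + (9 + 3*0))**2 = (299/36 + (9 + 0))**2 = (299/36 + 9)**2 = (623/36)**2 = 388129/1296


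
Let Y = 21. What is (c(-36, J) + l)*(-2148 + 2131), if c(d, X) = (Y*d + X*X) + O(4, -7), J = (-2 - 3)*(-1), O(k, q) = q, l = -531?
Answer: 21573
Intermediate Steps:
J = 5 (J = -5*(-1) = 5)
c(d, X) = -7 + X**2 + 21*d (c(d, X) = (21*d + X*X) - 7 = (21*d + X**2) - 7 = (X**2 + 21*d) - 7 = -7 + X**2 + 21*d)
(c(-36, J) + l)*(-2148 + 2131) = ((-7 + 5**2 + 21*(-36)) - 531)*(-2148 + 2131) = ((-7 + 25 - 756) - 531)*(-17) = (-738 - 531)*(-17) = -1269*(-17) = 21573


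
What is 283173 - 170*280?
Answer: 235573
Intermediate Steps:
283173 - 170*280 = 283173 - 1*47600 = 283173 - 47600 = 235573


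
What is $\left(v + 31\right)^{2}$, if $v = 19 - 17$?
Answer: $1089$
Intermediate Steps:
$v = 2$ ($v = 19 - 17 = 2$)
$\left(v + 31\right)^{2} = \left(2 + 31\right)^{2} = 33^{2} = 1089$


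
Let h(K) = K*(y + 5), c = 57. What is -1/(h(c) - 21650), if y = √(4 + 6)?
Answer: 4273/91286147 + 57*√10/456430735 ≈ 4.7204e-5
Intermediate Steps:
y = √10 ≈ 3.1623
h(K) = K*(5 + √10) (h(K) = K*(√10 + 5) = K*(5 + √10))
-1/(h(c) - 21650) = -1/(57*(5 + √10) - 21650) = -1/((285 + 57*√10) - 21650) = -1/(-21365 + 57*√10)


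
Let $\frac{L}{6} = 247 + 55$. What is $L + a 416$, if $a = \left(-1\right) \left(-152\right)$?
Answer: $65044$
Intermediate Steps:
$a = 152$
$L = 1812$ ($L = 6 \left(247 + 55\right) = 6 \cdot 302 = 1812$)
$L + a 416 = 1812 + 152 \cdot 416 = 1812 + 63232 = 65044$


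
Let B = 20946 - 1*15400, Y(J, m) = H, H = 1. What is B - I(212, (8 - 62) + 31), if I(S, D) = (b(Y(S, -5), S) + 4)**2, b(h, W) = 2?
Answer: 5510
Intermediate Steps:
Y(J, m) = 1
I(S, D) = 36 (I(S, D) = (2 + 4)**2 = 6**2 = 36)
B = 5546 (B = 20946 - 15400 = 5546)
B - I(212, (8 - 62) + 31) = 5546 - 1*36 = 5546 - 36 = 5510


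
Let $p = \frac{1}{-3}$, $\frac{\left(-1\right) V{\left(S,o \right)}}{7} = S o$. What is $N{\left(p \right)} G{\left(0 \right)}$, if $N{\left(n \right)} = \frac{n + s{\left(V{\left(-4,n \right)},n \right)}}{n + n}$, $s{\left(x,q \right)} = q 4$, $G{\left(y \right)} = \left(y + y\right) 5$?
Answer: $0$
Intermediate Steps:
$V{\left(S,o \right)} = - 7 S o$
$G{\left(y \right)} = 10 y$ ($G{\left(y \right)} = 2 y 5 = 10 y$)
$s{\left(x,q \right)} = 4 q$
$p = - \frac{1}{3} \approx -0.33333$
$N{\left(n \right)} = \frac{5}{2}$ ($N{\left(n \right)} = \frac{n + 4 n}{n + n} = \frac{5 n}{2 n} = 5 n \frac{1}{2 n} = \frac{5}{2}$)
$N{\left(p \right)} G{\left(0 \right)} = \frac{5 \cdot 10 \cdot 0}{2} = \frac{5}{2} \cdot 0 = 0$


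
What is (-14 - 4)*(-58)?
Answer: 1044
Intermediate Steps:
(-14 - 4)*(-58) = -18*(-58) = 1044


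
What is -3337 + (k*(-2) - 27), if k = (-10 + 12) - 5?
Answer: -3358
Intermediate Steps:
k = -3 (k = 2 - 5 = -3)
-3337 + (k*(-2) - 27) = -3337 + (-3*(-2) - 27) = -3337 + (6 - 27) = -3337 - 21 = -3358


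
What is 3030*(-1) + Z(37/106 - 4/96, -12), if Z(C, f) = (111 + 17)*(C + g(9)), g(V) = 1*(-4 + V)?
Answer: -373754/159 ≈ -2350.7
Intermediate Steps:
g(V) = -4 + V
Z(C, f) = 640 + 128*C (Z(C, f) = (111 + 17)*(C + (-4 + 9)) = 128*(C + 5) = 128*(5 + C) = 640 + 128*C)
3030*(-1) + Z(37/106 - 4/96, -12) = 3030*(-1) + (640 + 128*(37/106 - 4/96)) = -3030 + (640 + 128*(37*(1/106) - 4*1/96)) = -3030 + (640 + 128*(37/106 - 1/24)) = -3030 + (640 + 128*(391/1272)) = -3030 + (640 + 6256/159) = -3030 + 108016/159 = -373754/159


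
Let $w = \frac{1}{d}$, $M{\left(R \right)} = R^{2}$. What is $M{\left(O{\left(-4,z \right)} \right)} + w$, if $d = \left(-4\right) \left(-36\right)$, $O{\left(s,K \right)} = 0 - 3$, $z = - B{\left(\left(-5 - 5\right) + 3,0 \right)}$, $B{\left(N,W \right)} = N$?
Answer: $\frac{1297}{144} \approx 9.0069$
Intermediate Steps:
$z = 7$ ($z = - (\left(-5 - 5\right) + 3) = - (-10 + 3) = \left(-1\right) \left(-7\right) = 7$)
$O{\left(s,K \right)} = -3$
$d = 144$
$w = \frac{1}{144} \approx 0.0069444$
$M{\left(O{\left(-4,z \right)} \right)} + w = \left(-3\right)^{2} + \frac{1}{144} = 9 + \frac{1}{144} = \frac{1297}{144}$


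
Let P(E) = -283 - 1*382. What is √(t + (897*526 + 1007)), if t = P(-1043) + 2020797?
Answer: √2492961 ≈ 1578.9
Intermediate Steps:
P(E) = -665 (P(E) = -283 - 382 = -665)
t = 2020132 (t = -665 + 2020797 = 2020132)
√(t + (897*526 + 1007)) = √(2020132 + (897*526 + 1007)) = √(2020132 + (471822 + 1007)) = √(2020132 + 472829) = √2492961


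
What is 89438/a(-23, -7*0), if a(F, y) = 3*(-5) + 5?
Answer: -44719/5 ≈ -8943.8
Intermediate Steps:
a(F, y) = -10 (a(F, y) = -15 + 5 = -10)
89438/a(-23, -7*0) = 89438/(-10) = 89438*(-⅒) = -44719/5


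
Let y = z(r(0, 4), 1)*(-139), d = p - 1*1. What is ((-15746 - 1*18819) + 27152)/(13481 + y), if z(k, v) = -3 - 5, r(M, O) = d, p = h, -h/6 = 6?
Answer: -7413/14593 ≈ -0.50798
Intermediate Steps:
h = -36 (h = -6*6 = -36)
p = -36
d = -37 (d = -36 - 1*1 = -36 - 1 = -37)
r(M, O) = -37
z(k, v) = -8
y = 1112 (y = -8*(-139) = 1112)
((-15746 - 1*18819) + 27152)/(13481 + y) = ((-15746 - 1*18819) + 27152)/(13481 + 1112) = ((-15746 - 18819) + 27152)/14593 = (-34565 + 27152)*(1/14593) = -7413*1/14593 = -7413/14593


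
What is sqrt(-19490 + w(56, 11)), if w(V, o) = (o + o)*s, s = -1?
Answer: 6*I*sqrt(542) ≈ 139.69*I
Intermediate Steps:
w(V, o) = -2*o (w(V, o) = (o + o)*(-1) = (2*o)*(-1) = -2*o)
sqrt(-19490 + w(56, 11)) = sqrt(-19490 - 2*11) = sqrt(-19490 - 22) = sqrt(-19512) = 6*I*sqrt(542)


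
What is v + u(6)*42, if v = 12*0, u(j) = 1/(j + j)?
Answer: 7/2 ≈ 3.5000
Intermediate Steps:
u(j) = 1/(2*j)
v = 0
v + u(6)*42 = 0 + ((½)/6)*42 = 0 + ((½)*(⅙))*42 = 0 + (1/12)*42 = 0 + 7/2 = 7/2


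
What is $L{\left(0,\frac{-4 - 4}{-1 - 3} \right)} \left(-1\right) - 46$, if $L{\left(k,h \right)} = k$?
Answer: $-46$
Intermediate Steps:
$L{\left(0,\frac{-4 - 4}{-1 - 3} \right)} \left(-1\right) - 46 = 0 \left(-1\right) - 46 = 0 - 46 = -46$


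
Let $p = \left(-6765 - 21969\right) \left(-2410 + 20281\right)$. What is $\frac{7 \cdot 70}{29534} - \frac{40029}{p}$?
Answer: $\frac{42133303391}{2527644323946} \approx 0.016669$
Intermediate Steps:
$p = -513505314$ ($p = \left(-28734\right) 17871 = -513505314$)
$\frac{7 \cdot 70}{29534} - \frac{40029}{p} = \frac{7 \cdot 70}{29534} - \frac{40029}{-513505314} = 490 \cdot \frac{1}{29534} - - \frac{13343}{171168438} = \frac{245}{14767} + \frac{13343}{171168438} = \frac{42133303391}{2527644323946}$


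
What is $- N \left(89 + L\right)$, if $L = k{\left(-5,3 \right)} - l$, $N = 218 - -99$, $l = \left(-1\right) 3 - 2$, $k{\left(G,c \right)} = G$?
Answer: $-28213$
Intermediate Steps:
$l = -5$ ($l = -3 - 2 = -5$)
$N = 317$ ($N = 218 + 99 = 317$)
$L = 0$ ($L = -5 - -5 = -5 + 5 = 0$)
$- N \left(89 + L\right) = \left(-1\right) 317 \left(89 + 0\right) = \left(-317\right) 89 = -28213$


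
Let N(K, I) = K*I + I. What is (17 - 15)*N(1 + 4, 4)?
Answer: 48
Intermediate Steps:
N(K, I) = I + I*K (N(K, I) = I*K + I = I + I*K)
(17 - 15)*N(1 + 4, 4) = (17 - 15)*(4*(1 + (1 + 4))) = 2*(4*(1 + 5)) = 2*(4*6) = 2*24 = 48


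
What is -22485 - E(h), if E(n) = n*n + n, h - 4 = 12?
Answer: -22757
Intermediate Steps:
h = 16 (h = 4 + 12 = 16)
E(n) = n + n**2 (E(n) = n**2 + n = n + n**2)
-22485 - E(h) = -22485 - 16*(1 + 16) = -22485 - 16*17 = -22485 - 1*272 = -22485 - 272 = -22757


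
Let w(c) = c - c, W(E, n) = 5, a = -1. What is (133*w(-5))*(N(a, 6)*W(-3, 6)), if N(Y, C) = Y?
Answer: 0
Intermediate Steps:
w(c) = 0
(133*w(-5))*(N(a, 6)*W(-3, 6)) = (133*0)*(-1*5) = 0*(-5) = 0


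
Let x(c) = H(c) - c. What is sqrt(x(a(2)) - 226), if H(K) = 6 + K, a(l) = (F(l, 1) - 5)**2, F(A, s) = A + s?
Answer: 2*I*sqrt(55) ≈ 14.832*I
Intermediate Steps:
a(l) = (-4 + l)**2 (a(l) = ((l + 1) - 5)**2 = ((1 + l) - 5)**2 = (-4 + l)**2)
x(c) = 6 (x(c) = (6 + c) - c = 6)
sqrt(x(a(2)) - 226) = sqrt(6 - 226) = sqrt(-220) = 2*I*sqrt(55)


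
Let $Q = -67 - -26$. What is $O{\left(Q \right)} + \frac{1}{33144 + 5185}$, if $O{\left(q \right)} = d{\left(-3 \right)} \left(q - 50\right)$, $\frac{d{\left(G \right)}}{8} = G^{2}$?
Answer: $- \frac{251131607}{38329} \approx -6552.0$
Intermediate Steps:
$d{\left(G \right)} = 8 G^{2}$
$Q = -41$ ($Q = -67 + 26 = -41$)
$O{\left(q \right)} = -3600 + 72 q$ ($O{\left(q \right)} = 8 \left(-3\right)^{2} \left(q - 50\right) = 8 \cdot 9 \left(-50 + q\right) = 72 \left(-50 + q\right) = -3600 + 72 q$)
$O{\left(Q \right)} + \frac{1}{33144 + 5185} = \left(-3600 + 72 \left(-41\right)\right) + \frac{1}{33144 + 5185} = \left(-3600 - 2952\right) + \frac{1}{38329} = -6552 + \frac{1}{38329} = - \frac{251131607}{38329}$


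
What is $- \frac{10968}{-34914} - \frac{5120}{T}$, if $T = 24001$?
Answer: $\frac{14080548}{139661819} \approx 0.10082$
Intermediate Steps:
$- \frac{10968}{-34914} - \frac{5120}{T} = - \frac{10968}{-34914} - \frac{5120}{24001} = \left(-10968\right) \left(- \frac{1}{34914}\right) - \frac{5120}{24001} = \frac{1828}{5819} - \frac{5120}{24001} = \frac{14080548}{139661819}$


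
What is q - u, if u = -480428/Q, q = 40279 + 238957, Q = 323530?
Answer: 45170851754/161765 ≈ 2.7924e+5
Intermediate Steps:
q = 279236
u = -240214/161765 (u = -480428/323530 = -480428*1/323530 = -240214/161765 ≈ -1.4850)
q - u = 279236 - 1*(-240214/161765) = 279236 + 240214/161765 = 45170851754/161765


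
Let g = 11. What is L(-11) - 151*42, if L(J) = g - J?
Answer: -6320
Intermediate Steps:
L(J) = 11 - J
L(-11) - 151*42 = (11 - 1*(-11)) - 151*42 = (11 + 11) - 6342 = 22 - 6342 = -6320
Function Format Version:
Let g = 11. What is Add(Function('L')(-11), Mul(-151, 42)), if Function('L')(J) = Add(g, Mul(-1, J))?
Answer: -6320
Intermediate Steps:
Function('L')(J) = Add(11, Mul(-1, J))
Add(Function('L')(-11), Mul(-151, 42)) = Add(Add(11, Mul(-1, -11)), Mul(-151, 42)) = Add(Add(11, 11), -6342) = Add(22, -6342) = -6320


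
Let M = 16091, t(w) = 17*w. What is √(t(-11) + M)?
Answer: 4*√994 ≈ 126.11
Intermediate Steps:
√(t(-11) + M) = √(17*(-11) + 16091) = √(-187 + 16091) = √15904 = 4*√994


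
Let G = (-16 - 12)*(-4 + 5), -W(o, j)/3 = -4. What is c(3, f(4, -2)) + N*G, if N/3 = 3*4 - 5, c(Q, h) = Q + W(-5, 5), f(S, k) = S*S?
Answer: -573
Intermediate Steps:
W(o, j) = 12 (W(o, j) = -3*(-4) = 12)
f(S, k) = S**2
c(Q, h) = 12 + Q (c(Q, h) = Q + 12 = 12 + Q)
G = -28 (G = -28*1 = -28)
N = 21 (N = 3*(3*4 - 5) = 3*(12 - 5) = 3*7 = 21)
c(3, f(4, -2)) + N*G = (12 + 3) + 21*(-28) = 15 - 588 = -573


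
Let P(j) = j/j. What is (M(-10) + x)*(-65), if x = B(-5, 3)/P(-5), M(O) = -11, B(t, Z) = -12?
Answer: 1495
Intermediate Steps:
P(j) = 1
x = -12 (x = -12/1 = -12*1 = -12)
(M(-10) + x)*(-65) = (-11 - 12)*(-65) = -23*(-65) = 1495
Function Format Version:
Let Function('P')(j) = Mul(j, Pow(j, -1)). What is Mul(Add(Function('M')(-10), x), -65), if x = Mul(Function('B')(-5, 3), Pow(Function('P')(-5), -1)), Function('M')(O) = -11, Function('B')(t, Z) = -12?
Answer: 1495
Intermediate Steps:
Function('P')(j) = 1
x = -12 (x = Mul(-12, Pow(1, -1)) = Mul(-12, 1) = -12)
Mul(Add(Function('M')(-10), x), -65) = Mul(Add(-11, -12), -65) = Mul(-23, -65) = 1495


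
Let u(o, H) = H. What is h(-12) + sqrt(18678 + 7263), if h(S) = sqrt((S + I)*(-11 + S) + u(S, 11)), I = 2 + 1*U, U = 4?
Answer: sqrt(149) + sqrt(25941) ≈ 173.27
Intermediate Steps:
I = 6 (I = 2 + 1*4 = 2 + 4 = 6)
h(S) = sqrt(11 + (-11 + S)*(6 + S)) (h(S) = sqrt((S + 6)*(-11 + S) + 11) = sqrt((6 + S)*(-11 + S) + 11) = sqrt((-11 + S)*(6 + S) + 11) = sqrt(11 + (-11 + S)*(6 + S)))
h(-12) + sqrt(18678 + 7263) = sqrt(-55 + (-12)**2 - 5*(-12)) + sqrt(18678 + 7263) = sqrt(-55 + 144 + 60) + sqrt(25941) = sqrt(149) + sqrt(25941)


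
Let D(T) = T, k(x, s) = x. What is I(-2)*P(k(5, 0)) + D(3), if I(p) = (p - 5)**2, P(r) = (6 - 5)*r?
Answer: 248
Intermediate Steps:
P(r) = r (P(r) = 1*r = r)
I(p) = (-5 + p)**2
I(-2)*P(k(5, 0)) + D(3) = (-5 - 2)**2*5 + 3 = (-7)**2*5 + 3 = 49*5 + 3 = 245 + 3 = 248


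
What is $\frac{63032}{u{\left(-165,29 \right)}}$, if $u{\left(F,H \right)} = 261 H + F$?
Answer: $\frac{15758}{1851} \approx 8.5132$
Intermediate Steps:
$u{\left(F,H \right)} = F + 261 H$
$\frac{63032}{u{\left(-165,29 \right)}} = \frac{63032}{-165 + 261 \cdot 29} = \frac{63032}{-165 + 7569} = \frac{63032}{7404} = 63032 \cdot \frac{1}{7404} = \frac{15758}{1851}$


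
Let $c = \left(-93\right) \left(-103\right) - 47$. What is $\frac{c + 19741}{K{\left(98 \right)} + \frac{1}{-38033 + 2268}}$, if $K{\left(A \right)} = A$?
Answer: $\frac{1046948845}{3504969} \approx 298.7$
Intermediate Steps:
$c = 9532$ ($c = 9579 - 47 = 9532$)
$\frac{c + 19741}{K{\left(98 \right)} + \frac{1}{-38033 + 2268}} = \frac{9532 + 19741}{98 + \frac{1}{-38033 + 2268}} = \frac{29273}{98 + \frac{1}{-35765}} = \frac{29273}{98 - \frac{1}{35765}} = \frac{29273}{\frac{3504969}{35765}} = 29273 \cdot \frac{35765}{3504969} = \frac{1046948845}{3504969}$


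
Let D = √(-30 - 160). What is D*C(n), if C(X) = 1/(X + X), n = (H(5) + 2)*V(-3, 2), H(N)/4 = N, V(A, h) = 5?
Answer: I*√190/220 ≈ 0.062655*I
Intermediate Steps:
H(N) = 4*N
n = 110 (n = (4*5 + 2)*5 = (20 + 2)*5 = 22*5 = 110)
C(X) = 1/(2*X)
D = I*√190 (D = √(-190) = I*√190 ≈ 13.784*I)
D*C(n) = (I*√190)*((½)/110) = (I*√190)*((½)*(1/110)) = (I*√190)*(1/220) = I*√190/220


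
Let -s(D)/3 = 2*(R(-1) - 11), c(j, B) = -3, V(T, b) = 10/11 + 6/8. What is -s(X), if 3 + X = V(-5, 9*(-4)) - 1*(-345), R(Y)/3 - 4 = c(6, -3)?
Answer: -48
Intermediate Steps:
V(T, b) = 73/44 (V(T, b) = 10*(1/11) + 6*(1/8) = 10/11 + 3/4 = 73/44)
R(Y) = 3 (R(Y) = 12 + 3*(-3) = 12 - 9 = 3)
X = 15121/44 (X = -3 + (73/44 - 1*(-345)) = -3 + (73/44 + 345) = -3 + 15253/44 = 15121/44 ≈ 343.66)
s(D) = 48 (s(D) = -6*(3 - 11) = -6*(-8) = -3*(-16) = 48)
-s(X) = -1*48 = -48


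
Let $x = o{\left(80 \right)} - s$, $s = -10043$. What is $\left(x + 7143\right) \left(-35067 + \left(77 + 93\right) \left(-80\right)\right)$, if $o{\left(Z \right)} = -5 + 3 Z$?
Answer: $-847827807$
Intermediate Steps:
$x = 10278$ ($x = \left(-5 + 3 \cdot 80\right) - -10043 = \left(-5 + 240\right) + 10043 = 235 + 10043 = 10278$)
$\left(x + 7143\right) \left(-35067 + \left(77 + 93\right) \left(-80\right)\right) = \left(10278 + 7143\right) \left(-35067 + \left(77 + 93\right) \left(-80\right)\right) = 17421 \left(-35067 + 170 \left(-80\right)\right) = 17421 \left(-35067 - 13600\right) = 17421 \left(-48667\right) = -847827807$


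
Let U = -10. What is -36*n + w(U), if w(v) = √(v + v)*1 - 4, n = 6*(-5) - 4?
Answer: 1220 + 2*I*√5 ≈ 1220.0 + 4.4721*I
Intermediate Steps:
n = -34 (n = -30 - 4 = -34)
w(v) = -4 + √2*√v (w(v) = √(2*v)*1 - 4 = (√2*√v)*1 - 4 = √2*√v - 4 = -4 + √2*√v)
-36*n + w(U) = -36*(-34) + (-4 + √2*√(-10)) = 1224 + (-4 + √2*(I*√10)) = 1224 + (-4 + 2*I*√5) = 1220 + 2*I*√5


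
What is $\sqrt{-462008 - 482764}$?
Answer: $2 i \sqrt{236193} \approx 971.99 i$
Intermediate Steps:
$\sqrt{-462008 - 482764} = \sqrt{-944772} = 2 i \sqrt{236193}$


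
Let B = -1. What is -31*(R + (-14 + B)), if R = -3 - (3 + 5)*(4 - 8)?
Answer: -434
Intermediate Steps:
R = 29 (R = -3 - 8*(-4) = -3 - 1*(-32) = -3 + 32 = 29)
-31*(R + (-14 + B)) = -31*(29 + (-14 - 1)) = -31*(29 - 15) = -31*14 = -434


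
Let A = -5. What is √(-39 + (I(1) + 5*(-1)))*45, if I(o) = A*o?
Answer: 315*I ≈ 315.0*I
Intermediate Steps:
I(o) = -5*o
√(-39 + (I(1) + 5*(-1)))*45 = √(-39 + (-5*1 + 5*(-1)))*45 = √(-39 + (-5 - 5))*45 = √(-39 - 10)*45 = √(-49)*45 = (7*I)*45 = 315*I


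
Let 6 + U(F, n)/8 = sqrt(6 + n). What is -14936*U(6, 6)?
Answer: 716928 - 238976*sqrt(3) ≈ 3.0301e+5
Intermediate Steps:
U(F, n) = -48 + 8*sqrt(6 + n)
-14936*U(6, 6) = -14936*(-48 + 8*sqrt(6 + 6)) = -14936*(-48 + 8*sqrt(12)) = -14936*(-48 + 8*(2*sqrt(3))) = -14936*(-48 + 16*sqrt(3)) = 716928 - 238976*sqrt(3)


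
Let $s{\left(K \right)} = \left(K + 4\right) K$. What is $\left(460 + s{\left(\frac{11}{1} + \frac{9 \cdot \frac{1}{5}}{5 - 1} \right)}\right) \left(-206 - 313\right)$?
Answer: $- \frac{132220959}{400} \approx -3.3055 \cdot 10^{5}$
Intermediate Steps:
$s{\left(K \right)} = K \left(4 + K\right)$ ($s{\left(K \right)} = \left(4 + K\right) K = K \left(4 + K\right)$)
$\left(460 + s{\left(\frac{11}{1} + \frac{9 \cdot \frac{1}{5}}{5 - 1} \right)}\right) \left(-206 - 313\right) = \left(460 + \left(\frac{11}{1} + \frac{9 \cdot \frac{1}{5}}{5 - 1}\right) \left(4 + \left(\frac{11}{1} + \frac{9 \cdot \frac{1}{5}}{5 - 1}\right)\right)\right) \left(-206 - 313\right) = \left(460 + \left(11 \cdot 1 + \frac{9 \cdot \frac{1}{5}}{4}\right) \left(4 + \left(11 \cdot 1 + \frac{9 \cdot \frac{1}{5}}{4}\right)\right)\right) \left(-519\right) = \left(460 + \left(11 + \frac{9}{5} \cdot \frac{1}{4}\right) \left(4 + \left(11 + \frac{9}{5} \cdot \frac{1}{4}\right)\right)\right) \left(-519\right) = \left(460 + \left(11 + \frac{9}{20}\right) \left(4 + \left(11 + \frac{9}{20}\right)\right)\right) \left(-519\right) = \left(460 + \frac{229 \left(4 + \frac{229}{20}\right)}{20}\right) \left(-519\right) = \left(460 + \frac{229}{20} \cdot \frac{309}{20}\right) \left(-519\right) = \left(460 + \frac{70761}{400}\right) \left(-519\right) = \frac{254761}{400} \left(-519\right) = - \frac{132220959}{400}$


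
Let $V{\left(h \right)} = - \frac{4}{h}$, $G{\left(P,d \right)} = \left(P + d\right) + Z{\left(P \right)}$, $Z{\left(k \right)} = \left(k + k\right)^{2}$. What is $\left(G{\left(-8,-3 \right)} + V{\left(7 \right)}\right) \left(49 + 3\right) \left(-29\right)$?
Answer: $- \frac{2580188}{7} \approx -3.686 \cdot 10^{5}$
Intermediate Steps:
$Z{\left(k \right)} = 4 k^{2}$ ($Z{\left(k \right)} = \left(2 k\right)^{2} = 4 k^{2}$)
$G{\left(P,d \right)} = P + d + 4 P^{2}$ ($G{\left(P,d \right)} = \left(P + d\right) + 4 P^{2} = P + d + 4 P^{2}$)
$\left(G{\left(-8,-3 \right)} + V{\left(7 \right)}\right) \left(49 + 3\right) \left(-29\right) = \left(\left(-8 - 3 + 4 \left(-8\right)^{2}\right) - \frac{4}{7}\right) \left(49 + 3\right) \left(-29\right) = \left(\left(-8 - 3 + 4 \cdot 64\right) - \frac{4}{7}\right) 52 \left(-29\right) = \left(\left(-8 - 3 + 256\right) - \frac{4}{7}\right) 52 \left(-29\right) = \left(245 - \frac{4}{7}\right) 52 \left(-29\right) = \frac{1711}{7} \cdot 52 \left(-29\right) = \frac{88972}{7} \left(-29\right) = - \frac{2580188}{7}$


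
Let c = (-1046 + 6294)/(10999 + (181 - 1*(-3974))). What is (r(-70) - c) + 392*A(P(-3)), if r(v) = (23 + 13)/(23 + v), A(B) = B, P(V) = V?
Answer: -419192044/356119 ≈ -1177.1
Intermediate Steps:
r(v) = 36/(23 + v)
c = 2624/7577 (c = 5248/(10999 + (181 + 3974)) = 5248/(10999 + 4155) = 5248/15154 = 5248*(1/15154) = 2624/7577 ≈ 0.34631)
(r(-70) - c) + 392*A(P(-3)) = (36/(23 - 70) - 1*2624/7577) + 392*(-3) = (36/(-47) - 2624/7577) - 1176 = (36*(-1/47) - 2624/7577) - 1176 = (-36/47 - 2624/7577) - 1176 = -396100/356119 - 1176 = -419192044/356119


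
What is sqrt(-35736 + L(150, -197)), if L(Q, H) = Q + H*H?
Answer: sqrt(3223) ≈ 56.771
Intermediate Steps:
L(Q, H) = Q + H**2
sqrt(-35736 + L(150, -197)) = sqrt(-35736 + (150 + (-197)**2)) = sqrt(-35736 + (150 + 38809)) = sqrt(-35736 + 38959) = sqrt(3223)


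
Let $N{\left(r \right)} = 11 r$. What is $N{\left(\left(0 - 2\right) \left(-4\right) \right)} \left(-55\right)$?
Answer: $-4840$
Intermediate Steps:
$N{\left(\left(0 - 2\right) \left(-4\right) \right)} \left(-55\right) = 11 \left(0 - 2\right) \left(-4\right) \left(-55\right) = 11 \left(\left(-2\right) \left(-4\right)\right) \left(-55\right) = 11 \cdot 8 \left(-55\right) = 88 \left(-55\right) = -4840$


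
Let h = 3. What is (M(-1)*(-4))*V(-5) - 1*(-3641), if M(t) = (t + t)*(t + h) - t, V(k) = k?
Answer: 3581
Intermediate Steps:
M(t) = -t + 2*t*(3 + t) (M(t) = (t + t)*(t + 3) - t = (2*t)*(3 + t) - t = 2*t*(3 + t) - t = -t + 2*t*(3 + t))
(M(-1)*(-4))*V(-5) - 1*(-3641) = (-(5 + 2*(-1))*(-4))*(-5) - 1*(-3641) = (-(5 - 2)*(-4))*(-5) + 3641 = (-1*3*(-4))*(-5) + 3641 = -3*(-4)*(-5) + 3641 = 12*(-5) + 3641 = -60 + 3641 = 3581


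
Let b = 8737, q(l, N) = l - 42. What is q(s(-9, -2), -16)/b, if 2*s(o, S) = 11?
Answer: -73/17474 ≈ -0.0041776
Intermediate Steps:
s(o, S) = 11/2 (s(o, S) = (½)*11 = 11/2)
q(l, N) = -42 + l
q(s(-9, -2), -16)/b = (-42 + 11/2)/8737 = -73/2*1/8737 = -73/17474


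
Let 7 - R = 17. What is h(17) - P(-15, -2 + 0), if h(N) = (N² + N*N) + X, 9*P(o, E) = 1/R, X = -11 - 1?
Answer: 50941/90 ≈ 566.01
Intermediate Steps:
R = -10 (R = 7 - 1*17 = 7 - 17 = -10)
X = -12
P(o, E) = -1/90 (P(o, E) = (⅑)/(-10) = (⅑)*(-⅒) = -1/90)
h(N) = -12 + 2*N² (h(N) = (N² + N*N) - 12 = (N² + N²) - 12 = 2*N² - 12 = -12 + 2*N²)
h(17) - P(-15, -2 + 0) = (-12 + 2*17²) - 1*(-1/90) = (-12 + 2*289) + 1/90 = (-12 + 578) + 1/90 = 566 + 1/90 = 50941/90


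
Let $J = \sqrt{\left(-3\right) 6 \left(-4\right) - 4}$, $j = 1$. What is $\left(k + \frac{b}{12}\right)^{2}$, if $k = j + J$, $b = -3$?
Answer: $\frac{1097}{16} + 3 \sqrt{17} \approx 80.932$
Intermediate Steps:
$J = 2 \sqrt{17}$ ($J = \sqrt{\left(-18\right) \left(-4\right) - 4} = \sqrt{72 - 4} = \sqrt{68} = 2 \sqrt{17} \approx 8.2462$)
$k = 1 + 2 \sqrt{17} \approx 9.2462$
$\left(k + \frac{b}{12}\right)^{2} = \left(\left(1 + 2 \sqrt{17}\right) - \frac{3}{12}\right)^{2} = \left(\left(1 + 2 \sqrt{17}\right) - \frac{1}{4}\right)^{2} = \left(\frac{3}{4} + 2 \sqrt{17}\right)^{2}$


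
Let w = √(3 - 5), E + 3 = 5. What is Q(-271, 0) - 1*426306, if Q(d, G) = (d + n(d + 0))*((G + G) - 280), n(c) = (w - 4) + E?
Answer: -349866 - 280*I*√2 ≈ -3.4987e+5 - 395.98*I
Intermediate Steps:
E = 2 (E = -3 + 5 = 2)
w = I*√2 (w = √(-2) = I*√2 ≈ 1.4142*I)
n(c) = -2 + I*√2 (n(c) = (I*√2 - 4) + 2 = (-4 + I*√2) + 2 = -2 + I*√2)
Q(d, G) = (-280 + 2*G)*(-2 + d + I*√2) (Q(d, G) = (d + (-2 + I*√2))*((G + G) - 280) = (-2 + d + I*√2)*(2*G - 280) = (-2 + d + I*√2)*(-280 + 2*G) = (-280 + 2*G)*(-2 + d + I*√2))
Q(-271, 0) - 1*426306 = (560 - 280*(-271) - 280*I*√2 + 2*0*(-271) + 2*0*(-2 + I*√2)) - 1*426306 = (560 + 75880 - 280*I*√2 + 0 + 0) - 426306 = (76440 - 280*I*√2) - 426306 = -349866 - 280*I*√2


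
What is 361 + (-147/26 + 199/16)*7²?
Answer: 144227/208 ≈ 693.40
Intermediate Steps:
361 + (-147/26 + 199/16)*7² = 361 + (-147*1/26 + 199*(1/16))*49 = 361 + (-147/26 + 199/16)*49 = 361 + (1411/208)*49 = 361 + 69139/208 = 144227/208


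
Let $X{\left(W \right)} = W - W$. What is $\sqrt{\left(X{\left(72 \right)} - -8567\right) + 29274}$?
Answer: $\sqrt{37841} \approx 194.53$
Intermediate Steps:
$X{\left(W \right)} = 0$
$\sqrt{\left(X{\left(72 \right)} - -8567\right) + 29274} = \sqrt{\left(0 - -8567\right) + 29274} = \sqrt{\left(0 + 8567\right) + 29274} = \sqrt{8567 + 29274} = \sqrt{37841}$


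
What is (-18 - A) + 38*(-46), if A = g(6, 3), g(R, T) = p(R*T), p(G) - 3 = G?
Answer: -1787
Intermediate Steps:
p(G) = 3 + G
g(R, T) = 3 + R*T
A = 21 (A = 3 + 6*3 = 3 + 18 = 21)
(-18 - A) + 38*(-46) = (-18 - 1*21) + 38*(-46) = (-18 - 21) - 1748 = -39 - 1748 = -1787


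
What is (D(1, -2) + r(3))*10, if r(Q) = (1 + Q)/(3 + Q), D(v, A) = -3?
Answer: -70/3 ≈ -23.333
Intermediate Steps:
r(Q) = (1 + Q)/(3 + Q)
(D(1, -2) + r(3))*10 = (-3 + (1 + 3)/(3 + 3))*10 = (-3 + 4/6)*10 = (-3 + (⅙)*4)*10 = (-3 + ⅔)*10 = -7/3*10 = -70/3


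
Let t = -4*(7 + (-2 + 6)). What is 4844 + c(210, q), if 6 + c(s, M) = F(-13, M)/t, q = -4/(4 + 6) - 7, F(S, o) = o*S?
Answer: 1063879/220 ≈ 4835.8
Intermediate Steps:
F(S, o) = S*o
t = -44 (t = -4*(7 + 4) = -4*11 = -44)
q = -37/5 (q = -4/10 - 7 = (1/10)*(-4) - 7 = -2/5 - 7 = -37/5 ≈ -7.4000)
c(s, M) = -6 + 13*M/44 (c(s, M) = -6 - 13*M/(-44) = -6 - 13*M*(-1/44) = -6 + 13*M/44)
4844 + c(210, q) = 4844 + (-6 + (13/44)*(-37/5)) = 4844 + (-6 - 481/220) = 4844 - 1801/220 = 1063879/220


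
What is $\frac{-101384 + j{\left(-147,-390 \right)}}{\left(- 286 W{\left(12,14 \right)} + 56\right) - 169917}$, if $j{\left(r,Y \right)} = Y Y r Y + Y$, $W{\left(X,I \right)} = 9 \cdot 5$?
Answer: $- \frac{8719791226}{182731} \approx -47719.0$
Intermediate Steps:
$W{\left(X,I \right)} = 45$
$j{\left(r,Y \right)} = Y + r Y^{3}$ ($j{\left(r,Y \right)} = Y^{2} r Y + Y = r Y^{2} Y + Y = r Y^{3} + Y = Y + r Y^{3}$)
$\frac{-101384 + j{\left(-147,-390 \right)}}{\left(- 286 W{\left(12,14 \right)} + 56\right) - 169917} = \frac{-101384 - \left(390 + 147 \left(-390\right)^{3}\right)}{\left(\left(-286\right) 45 + 56\right) - 169917} = \frac{-101384 - -8719892610}{\left(-12870 + 56\right) - 169917} = \frac{-101384 + \left(-390 + 8719893000\right)}{-12814 - 169917} = \frac{-101384 + 8719892610}{-182731} = 8719791226 \left(- \frac{1}{182731}\right) = - \frac{8719791226}{182731}$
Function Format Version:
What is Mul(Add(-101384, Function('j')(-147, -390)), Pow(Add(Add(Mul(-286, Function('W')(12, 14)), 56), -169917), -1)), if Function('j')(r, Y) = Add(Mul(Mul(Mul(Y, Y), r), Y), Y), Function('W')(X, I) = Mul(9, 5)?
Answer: Rational(-8719791226, 182731) ≈ -47719.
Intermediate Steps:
Function('W')(X, I) = 45
Function('j')(r, Y) = Add(Y, Mul(r, Pow(Y, 3))) (Function('j')(r, Y) = Add(Mul(Mul(Pow(Y, 2), r), Y), Y) = Add(Mul(Mul(r, Pow(Y, 2)), Y), Y) = Add(Mul(r, Pow(Y, 3)), Y) = Add(Y, Mul(r, Pow(Y, 3))))
Mul(Add(-101384, Function('j')(-147, -390)), Pow(Add(Add(Mul(-286, Function('W')(12, 14)), 56), -169917), -1)) = Mul(Add(-101384, Add(-390, Mul(-147, Pow(-390, 3)))), Pow(Add(Add(Mul(-286, 45), 56), -169917), -1)) = Mul(Add(-101384, Add(-390, Mul(-147, -59319000))), Pow(Add(Add(-12870, 56), -169917), -1)) = Mul(Add(-101384, Add(-390, 8719893000)), Pow(Add(-12814, -169917), -1)) = Mul(Add(-101384, 8719892610), Pow(-182731, -1)) = Mul(8719791226, Rational(-1, 182731)) = Rational(-8719791226, 182731)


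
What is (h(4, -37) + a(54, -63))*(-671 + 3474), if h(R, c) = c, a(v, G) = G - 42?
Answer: -398026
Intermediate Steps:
a(v, G) = -42 + G
(h(4, -37) + a(54, -63))*(-671 + 3474) = (-37 + (-42 - 63))*(-671 + 3474) = (-37 - 105)*2803 = -142*2803 = -398026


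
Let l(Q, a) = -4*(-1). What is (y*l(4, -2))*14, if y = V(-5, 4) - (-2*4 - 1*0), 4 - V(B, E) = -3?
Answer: 840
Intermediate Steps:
V(B, E) = 7 (V(B, E) = 4 - 1*(-3) = 4 + 3 = 7)
l(Q, a) = 4
y = 15 (y = 7 - (-2*4 - 1*0) = 7 - (-8 + 0) = 7 - 1*(-8) = 7 + 8 = 15)
(y*l(4, -2))*14 = (15*4)*14 = 60*14 = 840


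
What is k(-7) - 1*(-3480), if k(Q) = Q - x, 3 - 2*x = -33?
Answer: 3455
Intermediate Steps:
x = 18 (x = 3/2 - 1/2*(-33) = 3/2 + 33/2 = 18)
k(Q) = -18 + Q (k(Q) = Q - 1*18 = Q - 18 = -18 + Q)
k(-7) - 1*(-3480) = (-18 - 7) - 1*(-3480) = -25 + 3480 = 3455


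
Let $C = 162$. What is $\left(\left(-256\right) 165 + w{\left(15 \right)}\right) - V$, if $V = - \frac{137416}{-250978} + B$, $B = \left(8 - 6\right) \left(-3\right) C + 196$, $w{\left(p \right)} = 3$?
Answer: $- \frac{5202968137}{125489} \approx -41462.0$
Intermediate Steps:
$B = -776$ ($B = \left(8 - 6\right) \left(-3\right) 162 + 196 = 2 \left(-3\right) 162 + 196 = \left(-6\right) 162 + 196 = -972 + 196 = -776$)
$V = - \frac{97310756}{125489}$ ($V = - \frac{137416}{-250978} - 776 = \left(-137416\right) \left(- \frac{1}{250978}\right) - 776 = \frac{68708}{125489} - 776 = - \frac{97310756}{125489} \approx -775.45$)
$\left(\left(-256\right) 165 + w{\left(15 \right)}\right) - V = \left(\left(-256\right) 165 + 3\right) - - \frac{97310756}{125489} = \left(-42240 + 3\right) + \frac{97310756}{125489} = -42237 + \frac{97310756}{125489} = - \frac{5202968137}{125489}$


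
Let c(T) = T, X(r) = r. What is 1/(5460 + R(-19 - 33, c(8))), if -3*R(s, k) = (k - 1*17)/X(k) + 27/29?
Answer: 232/1266735 ≈ 0.00018315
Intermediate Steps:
R(s, k) = -9/29 - (-17 + k)/(3*k) (R(s, k) = -((k - 1*17)/k + 27/29)/3 = -((k - 17)/k + 27*(1/29))/3 = -((-17 + k)/k + 27/29)/3 = -(27/29 + (-17 + k)/k)/3 = -9/29 - (-17 + k)/(3*k))
1/(5460 + R(-19 - 33, c(8))) = 1/(5460 + (1/87)*(493 - 56*8)/8) = 1/(5460 + (1/87)*(⅛)*(493 - 448)) = 1/(5460 + (1/87)*(⅛)*45) = 1/(5460 + 15/232) = 1/(1266735/232) = 232/1266735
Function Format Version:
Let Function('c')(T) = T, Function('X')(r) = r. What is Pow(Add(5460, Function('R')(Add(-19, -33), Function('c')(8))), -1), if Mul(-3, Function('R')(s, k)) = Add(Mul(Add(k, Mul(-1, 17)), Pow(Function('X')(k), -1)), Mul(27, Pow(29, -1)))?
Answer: Rational(232, 1266735) ≈ 0.00018315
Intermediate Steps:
Function('R')(s, k) = Add(Rational(-9, 29), Mul(Rational(-1, 3), Pow(k, -1), Add(-17, k))) (Function('R')(s, k) = Mul(Rational(-1, 3), Add(Mul(Add(k, Mul(-1, 17)), Pow(k, -1)), Mul(27, Pow(29, -1)))) = Mul(Rational(-1, 3), Add(Mul(Add(k, -17), Pow(k, -1)), Mul(27, Rational(1, 29)))) = Mul(Rational(-1, 3), Add(Mul(Add(-17, k), Pow(k, -1)), Rational(27, 29))) = Mul(Rational(-1, 3), Add(Mul(Pow(k, -1), Add(-17, k)), Rational(27, 29))) = Mul(Rational(-1, 3), Add(Rational(27, 29), Mul(Pow(k, -1), Add(-17, k)))) = Add(Rational(-9, 29), Mul(Rational(-1, 3), Pow(k, -1), Add(-17, k))))
Pow(Add(5460, Function('R')(Add(-19, -33), Function('c')(8))), -1) = Pow(Add(5460, Mul(Rational(1, 87), Pow(8, -1), Add(493, Mul(-56, 8)))), -1) = Pow(Add(5460, Mul(Rational(1, 87), Rational(1, 8), Add(493, -448))), -1) = Pow(Add(5460, Mul(Rational(1, 87), Rational(1, 8), 45)), -1) = Pow(Add(5460, Rational(15, 232)), -1) = Pow(Rational(1266735, 232), -1) = Rational(232, 1266735)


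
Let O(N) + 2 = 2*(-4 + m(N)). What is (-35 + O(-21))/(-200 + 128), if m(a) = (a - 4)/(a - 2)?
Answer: 985/1656 ≈ 0.59481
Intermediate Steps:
m(a) = (-4 + a)/(-2 + a)
O(N) = -10 + 2*(-4 + N)/(-2 + N) (O(N) = -2 + 2*(-4 + (-4 + N)/(-2 + N)) = -2 + (-8 + 2*(-4 + N)/(-2 + N)) = -10 + 2*(-4 + N)/(-2 + N))
(-35 + O(-21))/(-200 + 128) = (-35 + 4*(3 - 2*(-21))/(-2 - 21))/(-200 + 128) = (-35 + 4*(3 + 42)/(-23))/(-72) = (-35 + 4*(-1/23)*45)*(-1/72) = (-35 - 180/23)*(-1/72) = -985/23*(-1/72) = 985/1656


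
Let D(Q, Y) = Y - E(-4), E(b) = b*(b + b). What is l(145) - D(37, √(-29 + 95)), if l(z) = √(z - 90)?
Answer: 32 + √55 - √66 ≈ 31.292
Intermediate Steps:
l(z) = √(-90 + z)
E(b) = 2*b² (E(b) = b*(2*b) = 2*b²)
D(Q, Y) = -32 + Y (D(Q, Y) = Y - 2*(-4)² = Y - 2*16 = Y - 1*32 = Y - 32 = -32 + Y)
l(145) - D(37, √(-29 + 95)) = √(-90 + 145) - (-32 + √(-29 + 95)) = √55 - (-32 + √66) = √55 + (32 - √66) = 32 + √55 - √66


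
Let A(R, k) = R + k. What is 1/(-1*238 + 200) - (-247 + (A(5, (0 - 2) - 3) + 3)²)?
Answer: 9043/38 ≈ 237.97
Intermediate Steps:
1/(-1*238 + 200) - (-247 + (A(5, (0 - 2) - 3) + 3)²) = 1/(-1*238 + 200) - (-247 + ((5 + ((0 - 2) - 3)) + 3)²) = 1/(-238 + 200) - (-247 + ((5 + (-2 - 3)) + 3)²) = 1/(-38) - (-247 + ((5 - 5) + 3)²) = -1/38 - (-247 + (0 + 3)²) = -1/38 - (-247 + 3²) = -1/38 - (-247 + 9) = -1/38 - 1*(-238) = -1/38 + 238 = 9043/38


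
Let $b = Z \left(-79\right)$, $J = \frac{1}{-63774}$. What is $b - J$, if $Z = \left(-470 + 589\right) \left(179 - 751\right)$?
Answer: $\frac{342936521929}{63774} \approx 5.3774 \cdot 10^{6}$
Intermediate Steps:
$J = - \frac{1}{63774} \approx -1.568 \cdot 10^{-5}$
$Z = -68068$ ($Z = 119 \left(-572\right) = -68068$)
$b = 5377372$ ($b = \left(-68068\right) \left(-79\right) = 5377372$)
$b - J = 5377372 - - \frac{1}{63774} = 5377372 + \frac{1}{63774} = \frac{342936521929}{63774}$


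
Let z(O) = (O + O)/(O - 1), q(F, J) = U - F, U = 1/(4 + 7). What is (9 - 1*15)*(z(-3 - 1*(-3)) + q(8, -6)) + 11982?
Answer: 132324/11 ≈ 12029.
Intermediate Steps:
U = 1/11 ≈ 0.090909
q(F, J) = 1/11 - F
z(O) = 2*O/(-1 + O) (z(O) = (2*O)/(-1 + O) = 2*O/(-1 + O))
(9 - 1*15)*(z(-3 - 1*(-3)) + q(8, -6)) + 11982 = (9 - 1*15)*(2*(-3 - 1*(-3))/(-1 + (-3 - 1*(-3))) + (1/11 - 1*8)) + 11982 = (9 - 15)*(2*(-3 + 3)/(-1 + (-3 + 3)) + (1/11 - 8)) + 11982 = -6*(2*0/(-1 + 0) - 87/11) + 11982 = -6*(2*0/(-1) - 87/11) + 11982 = -6*(2*0*(-1) - 87/11) + 11982 = -6*(0 - 87/11) + 11982 = -6*(-87/11) + 11982 = 522/11 + 11982 = 132324/11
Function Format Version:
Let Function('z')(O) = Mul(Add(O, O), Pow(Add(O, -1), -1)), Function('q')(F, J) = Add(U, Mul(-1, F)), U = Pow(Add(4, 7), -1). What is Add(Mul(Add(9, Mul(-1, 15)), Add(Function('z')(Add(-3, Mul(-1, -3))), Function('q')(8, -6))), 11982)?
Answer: Rational(132324, 11) ≈ 12029.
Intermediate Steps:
U = Rational(1, 11) (U = Pow(11, -1) = Rational(1, 11) ≈ 0.090909)
Function('q')(F, J) = Add(Rational(1, 11), Mul(-1, F))
Function('z')(O) = Mul(2, O, Pow(Add(-1, O), -1)) (Function('z')(O) = Mul(Mul(2, O), Pow(Add(-1, O), -1)) = Mul(2, O, Pow(Add(-1, O), -1)))
Add(Mul(Add(9, Mul(-1, 15)), Add(Function('z')(Add(-3, Mul(-1, -3))), Function('q')(8, -6))), 11982) = Add(Mul(Add(9, Mul(-1, 15)), Add(Mul(2, Add(-3, Mul(-1, -3)), Pow(Add(-1, Add(-3, Mul(-1, -3))), -1)), Add(Rational(1, 11), Mul(-1, 8)))), 11982) = Add(Mul(Add(9, -15), Add(Mul(2, Add(-3, 3), Pow(Add(-1, Add(-3, 3)), -1)), Add(Rational(1, 11), -8))), 11982) = Add(Mul(-6, Add(Mul(2, 0, Pow(Add(-1, 0), -1)), Rational(-87, 11))), 11982) = Add(Mul(-6, Add(Mul(2, 0, Pow(-1, -1)), Rational(-87, 11))), 11982) = Add(Mul(-6, Add(Mul(2, 0, -1), Rational(-87, 11))), 11982) = Add(Mul(-6, Add(0, Rational(-87, 11))), 11982) = Add(Mul(-6, Rational(-87, 11)), 11982) = Add(Rational(522, 11), 11982) = Rational(132324, 11)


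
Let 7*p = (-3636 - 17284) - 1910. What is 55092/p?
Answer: -64274/3805 ≈ -16.892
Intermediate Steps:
p = -22830/7 (p = ((-3636 - 17284) - 1910)/7 = (-20920 - 1910)/7 = (⅐)*(-22830) = -22830/7 ≈ -3261.4)
55092/p = 55092/(-22830/7) = 55092*(-7/22830) = -64274/3805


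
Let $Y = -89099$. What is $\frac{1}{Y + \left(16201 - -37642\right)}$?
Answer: $- \frac{1}{35256} \approx -2.8364 \cdot 10^{-5}$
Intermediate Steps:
$\frac{1}{Y + \left(16201 - -37642\right)} = \frac{1}{-89099 + \left(16201 - -37642\right)} = \frac{1}{-89099 + \left(16201 + 37642\right)} = \frac{1}{-89099 + 53843} = \frac{1}{-35256} = - \frac{1}{35256}$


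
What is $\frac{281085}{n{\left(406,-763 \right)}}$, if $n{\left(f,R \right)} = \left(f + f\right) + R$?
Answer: $\frac{40155}{7} \approx 5736.4$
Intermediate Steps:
$n{\left(f,R \right)} = R + 2 f$ ($n{\left(f,R \right)} = 2 f + R = R + 2 f$)
$\frac{281085}{n{\left(406,-763 \right)}} = \frac{281085}{-763 + 2 \cdot 406} = \frac{281085}{-763 + 812} = \frac{281085}{49} = 281085 \cdot \frac{1}{49} = \frac{40155}{7}$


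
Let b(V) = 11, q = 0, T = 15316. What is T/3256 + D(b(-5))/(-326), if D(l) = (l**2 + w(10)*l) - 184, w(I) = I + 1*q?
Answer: 302499/66341 ≈ 4.5598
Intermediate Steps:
w(I) = I (w(I) = I + 1*0 = I + 0 = I)
D(l) = -184 + l**2 + 10*l (D(l) = (l**2 + 10*l) - 184 = -184 + l**2 + 10*l)
T/3256 + D(b(-5))/(-326) = 15316/3256 + (-184 + 11**2 + 10*11)/(-326) = 15316*(1/3256) + (-184 + 121 + 110)*(-1/326) = 3829/814 + 47*(-1/326) = 3829/814 - 47/326 = 302499/66341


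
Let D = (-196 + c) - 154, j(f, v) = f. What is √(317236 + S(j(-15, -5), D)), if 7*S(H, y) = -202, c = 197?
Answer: 5*√621726/7 ≈ 563.21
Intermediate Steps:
D = -153 (D = (-196 + 197) - 154 = 1 - 154 = -153)
S(H, y) = -202/7 (S(H, y) = (⅐)*(-202) = -202/7)
√(317236 + S(j(-15, -5), D)) = √(317236 - 202/7) = √(2220450/7) = 5*√621726/7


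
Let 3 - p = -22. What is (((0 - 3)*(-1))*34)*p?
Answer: 2550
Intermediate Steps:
p = 25 (p = 3 - 1*(-22) = 3 + 22 = 25)
(((0 - 3)*(-1))*34)*p = (((0 - 3)*(-1))*34)*25 = (-3*(-1)*34)*25 = (3*34)*25 = 102*25 = 2550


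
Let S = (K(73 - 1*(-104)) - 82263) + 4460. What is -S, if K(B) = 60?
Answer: 77743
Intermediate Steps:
S = -77743 (S = (60 - 82263) + 4460 = -82203 + 4460 = -77743)
-S = -1*(-77743) = 77743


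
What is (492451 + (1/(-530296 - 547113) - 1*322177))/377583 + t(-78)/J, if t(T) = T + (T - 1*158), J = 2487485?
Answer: 456213175335338167/1011937062417075795 ≈ 0.45083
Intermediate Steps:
t(T) = -158 + 2*T (t(T) = T + (T - 158) = T + (-158 + T) = -158 + 2*T)
(492451 + (1/(-530296 - 547113) - 1*322177))/377583 + t(-78)/J = (492451 + (1/(-530296 - 547113) - 1*322177))/377583 + (-158 + 2*(-78))/2487485 = (492451 + (1/(-1077409) - 322177))*(1/377583) + (-158 - 156)*(1/2487485) = (492451 + (-1/1077409 - 322177))*(1/377583) - 314*1/2487485 = (492451 - 347116399394/1077409)*(1/377583) - 314/2487485 = (183454740065/1077409)*(1/377583) - 314/2487485 = 183454740065/406811322447 - 314/2487485 = 456213175335338167/1011937062417075795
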